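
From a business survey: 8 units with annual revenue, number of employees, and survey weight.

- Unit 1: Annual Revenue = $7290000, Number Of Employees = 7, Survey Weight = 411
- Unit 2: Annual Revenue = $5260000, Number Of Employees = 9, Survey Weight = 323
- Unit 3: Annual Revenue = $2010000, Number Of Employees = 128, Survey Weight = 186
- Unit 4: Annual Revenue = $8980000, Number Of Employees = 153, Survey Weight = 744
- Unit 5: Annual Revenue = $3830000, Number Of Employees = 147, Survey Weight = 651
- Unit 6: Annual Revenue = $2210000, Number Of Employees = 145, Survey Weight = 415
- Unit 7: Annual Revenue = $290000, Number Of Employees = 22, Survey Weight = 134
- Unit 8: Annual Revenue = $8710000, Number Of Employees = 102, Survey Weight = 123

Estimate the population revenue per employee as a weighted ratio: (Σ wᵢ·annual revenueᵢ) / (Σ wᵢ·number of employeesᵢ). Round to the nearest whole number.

51688

Σ wᵢ·y = 7290000×411 + 5260000×323 + 2010000×186 + 8980000×744 + 3830000×651 + 2210000×415 + 290000×134 + 8710000×123
  = 16270820000
Σ wᵢ·x = 314790
Ratio = 16270820000 / 314790 = 51687.855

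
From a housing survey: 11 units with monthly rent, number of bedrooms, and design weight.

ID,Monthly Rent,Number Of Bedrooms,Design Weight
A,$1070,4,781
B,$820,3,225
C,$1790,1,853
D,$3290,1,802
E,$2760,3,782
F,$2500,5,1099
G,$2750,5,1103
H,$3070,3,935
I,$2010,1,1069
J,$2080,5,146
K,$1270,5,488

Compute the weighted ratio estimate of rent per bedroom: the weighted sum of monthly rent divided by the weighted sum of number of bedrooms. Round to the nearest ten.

Σ wᵢ·y = 1070×781 + 820×225 + 1790×853 + 3290×802 + 2760×782 + 2500×1099 + 2750×1103 + 3070×935 + 2010×1069 + 2080×146 + 1270×488
  = 835670 + 184500 + 1526870 + 2638580 + 2158320 + 2747500 + 3033250 + 2870450 + 2148690 + 303680 + 619760 = 19067270
Σ wᵢ·x = 4×781 + 3×225 + 1×853 + 1×802 + 3×782 + 5×1099 + 5×1103 + 3×935 + 1×1069 + 5×146 + 5×488
  = 3124 + 675 + 853 + 802 + 2346 + 5495 + 5515 + 2805 + 1069 + 730 + 2440 = 25854
Ratio = 19067270 / 25854 = 737.49787

740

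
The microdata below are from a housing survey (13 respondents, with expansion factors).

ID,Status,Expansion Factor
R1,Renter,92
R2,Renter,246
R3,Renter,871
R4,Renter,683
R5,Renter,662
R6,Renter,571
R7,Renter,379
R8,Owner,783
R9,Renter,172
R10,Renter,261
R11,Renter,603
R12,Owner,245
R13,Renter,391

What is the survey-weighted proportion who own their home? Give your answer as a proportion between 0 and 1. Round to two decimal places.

Sum of weights for 'Owner' = 783 + 245 = 1028
Total weight = 5959
Weighted proportion = 1028 / 5959 = 0.17251217

0.17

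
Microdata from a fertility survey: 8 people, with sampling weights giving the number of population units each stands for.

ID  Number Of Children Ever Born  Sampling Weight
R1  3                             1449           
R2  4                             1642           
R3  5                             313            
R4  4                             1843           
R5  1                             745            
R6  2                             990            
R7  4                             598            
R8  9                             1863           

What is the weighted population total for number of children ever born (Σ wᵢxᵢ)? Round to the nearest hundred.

41700

Weighted total = 3×1449 + 4×1642 + 5×313 + 4×1843 + 1×745 + 2×990 + 4×598 + 9×1863
  = 4347 + 6568 + 1565 + 7372 + 745 + 1980 + 2392 + 16767 = 41736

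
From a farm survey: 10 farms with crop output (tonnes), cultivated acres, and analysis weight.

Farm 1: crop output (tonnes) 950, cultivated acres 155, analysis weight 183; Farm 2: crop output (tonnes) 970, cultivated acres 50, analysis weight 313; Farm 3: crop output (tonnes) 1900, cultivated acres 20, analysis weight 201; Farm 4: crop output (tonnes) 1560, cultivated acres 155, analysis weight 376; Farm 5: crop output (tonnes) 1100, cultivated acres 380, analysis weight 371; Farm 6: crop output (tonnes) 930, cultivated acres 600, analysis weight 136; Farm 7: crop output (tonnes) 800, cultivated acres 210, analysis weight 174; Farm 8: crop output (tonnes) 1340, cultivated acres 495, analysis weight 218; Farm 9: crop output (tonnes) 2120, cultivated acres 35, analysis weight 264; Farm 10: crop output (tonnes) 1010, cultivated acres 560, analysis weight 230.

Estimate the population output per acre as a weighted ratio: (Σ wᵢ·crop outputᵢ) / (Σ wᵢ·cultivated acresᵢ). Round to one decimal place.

5.2

Σ wᵢ·y = 3203800
Σ wᵢ·x = 155×183 + 50×313 + 20×201 + 155×376 + 380×371 + 600×136 + 210×174 + 495×218 + 35×264 + 560×230
  = 28365 + 15650 + 4020 + 58280 + 140980 + 81600 + 36540 + 107910 + 9240 + 128800 = 611385
Ratio = 3203800 / 611385 = 5.2402332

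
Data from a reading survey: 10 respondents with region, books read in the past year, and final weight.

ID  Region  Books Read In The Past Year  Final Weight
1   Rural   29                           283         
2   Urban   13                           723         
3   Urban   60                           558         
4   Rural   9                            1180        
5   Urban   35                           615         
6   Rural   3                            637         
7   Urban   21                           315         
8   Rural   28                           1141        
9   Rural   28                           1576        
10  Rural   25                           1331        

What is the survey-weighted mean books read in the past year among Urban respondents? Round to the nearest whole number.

Urban rows: 2, 3, 5, 7
Weighted sum = 71019
Sum of weights = 723 + 558 + 615 + 315 = 2211
Weighted mean = 71019 / 2211 = 32.12076

32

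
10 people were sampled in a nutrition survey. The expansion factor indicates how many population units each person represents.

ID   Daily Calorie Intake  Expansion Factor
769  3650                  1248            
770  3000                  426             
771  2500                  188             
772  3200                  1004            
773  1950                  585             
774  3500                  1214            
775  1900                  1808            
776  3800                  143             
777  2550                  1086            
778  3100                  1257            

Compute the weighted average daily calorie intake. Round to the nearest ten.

2850

Weighted sum = 25550350
Sum of weights = 8959
Weighted mean = 25550350 / 8959 = 2851.9199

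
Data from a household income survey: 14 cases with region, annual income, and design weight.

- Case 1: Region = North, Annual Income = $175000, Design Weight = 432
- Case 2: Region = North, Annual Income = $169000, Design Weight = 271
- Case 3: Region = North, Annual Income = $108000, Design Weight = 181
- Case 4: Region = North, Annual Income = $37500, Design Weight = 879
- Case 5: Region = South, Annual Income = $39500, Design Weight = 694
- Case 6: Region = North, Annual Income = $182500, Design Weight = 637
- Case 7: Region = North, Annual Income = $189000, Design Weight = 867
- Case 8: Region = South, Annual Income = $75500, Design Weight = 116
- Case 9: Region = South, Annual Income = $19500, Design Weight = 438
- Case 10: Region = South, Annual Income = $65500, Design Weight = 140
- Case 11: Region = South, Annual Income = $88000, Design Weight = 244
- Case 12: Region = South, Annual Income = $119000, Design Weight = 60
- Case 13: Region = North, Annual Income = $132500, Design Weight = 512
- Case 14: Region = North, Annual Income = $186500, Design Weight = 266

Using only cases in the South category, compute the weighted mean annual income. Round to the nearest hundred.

48800

South rows: 5, 8, 9, 10, 11, 12
Weighted sum = 82494000
Sum of weights = 694 + 116 + 438 + 140 + 244 + 60 = 1692
Weighted mean = 82494000 / 1692 = 48755.319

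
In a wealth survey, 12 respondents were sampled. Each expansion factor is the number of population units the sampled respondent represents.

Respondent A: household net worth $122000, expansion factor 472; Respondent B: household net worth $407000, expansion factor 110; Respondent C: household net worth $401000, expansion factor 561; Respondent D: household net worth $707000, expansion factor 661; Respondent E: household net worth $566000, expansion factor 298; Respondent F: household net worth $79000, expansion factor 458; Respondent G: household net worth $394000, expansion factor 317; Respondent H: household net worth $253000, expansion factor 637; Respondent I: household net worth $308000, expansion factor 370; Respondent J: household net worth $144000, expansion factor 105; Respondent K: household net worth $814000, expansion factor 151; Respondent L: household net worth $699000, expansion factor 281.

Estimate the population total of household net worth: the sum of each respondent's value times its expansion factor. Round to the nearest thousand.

1733964000

Weighted total = 122000×472 + 407000×110 + 401000×561 + 707000×661 + 566000×298 + 79000×458 + 394000×317 + 253000×637 + 308000×370 + 144000×105 + 814000×151 + 699000×281
  = 57584000 + 44770000 + 224961000 + 467327000 + 168668000 + 36182000 + 124898000 + 161161000 + 113960000 + 15120000 + 122914000 + 196419000 = 1733964000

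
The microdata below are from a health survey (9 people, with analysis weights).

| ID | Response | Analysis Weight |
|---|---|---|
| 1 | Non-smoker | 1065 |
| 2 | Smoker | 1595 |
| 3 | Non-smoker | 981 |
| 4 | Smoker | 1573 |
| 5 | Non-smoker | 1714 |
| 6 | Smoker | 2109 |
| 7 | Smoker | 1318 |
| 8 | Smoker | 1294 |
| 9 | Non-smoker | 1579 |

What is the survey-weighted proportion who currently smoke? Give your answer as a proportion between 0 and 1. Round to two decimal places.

0.60

Sum of weights for 'Smoker' = 1595 + 1573 + 2109 + 1318 + 1294 = 7889
Total weight = 1065 + 1595 + 981 + 1573 + 1714 + 2109 + 1318 + 1294 + 1579 = 13228
Weighted proportion = 7889 / 13228 = 0.59638645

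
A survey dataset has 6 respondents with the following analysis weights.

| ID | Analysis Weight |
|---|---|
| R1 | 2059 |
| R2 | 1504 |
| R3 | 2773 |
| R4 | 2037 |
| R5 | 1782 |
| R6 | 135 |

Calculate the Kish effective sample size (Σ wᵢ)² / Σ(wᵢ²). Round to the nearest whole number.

5

Σ wᵢ = 2059 + 1504 + 2773 + 2037 + 1782 + 135 = 10290
Σ wᵢ² = 4239481 + 2262016 + 7689529 + 4149369 + 3175524 + 18225 = 21534144
n_eff = 10290² / 21534144 = 105884100 / 21534144 = 4.9170332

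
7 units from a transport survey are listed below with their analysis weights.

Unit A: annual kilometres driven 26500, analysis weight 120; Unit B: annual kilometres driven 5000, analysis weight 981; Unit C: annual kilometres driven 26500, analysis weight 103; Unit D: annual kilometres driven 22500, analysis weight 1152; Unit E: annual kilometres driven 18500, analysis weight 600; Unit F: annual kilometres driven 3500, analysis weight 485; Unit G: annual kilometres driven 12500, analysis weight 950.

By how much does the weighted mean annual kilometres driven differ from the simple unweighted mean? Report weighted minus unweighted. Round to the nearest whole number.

Unweighted sum = 115000
Unweighted mean = 115000 / 7 = 16428.571
Weighted sum = 26500×120 + 5000×981 + 26500×103 + 22500×1152 + 18500×600 + 3500×485 + 12500×950
  = 3180000 + 4905000 + 2729500 + 25920000 + 11100000 + 1697500 + 11875000 = 61407000
Sum of weights = 120 + 981 + 103 + 1152 + 600 + 485 + 950 = 4391
Weighted mean = 61407000 / 4391 = 13984.742
Difference (weighted minus unweighted) = -2443.8299

-2444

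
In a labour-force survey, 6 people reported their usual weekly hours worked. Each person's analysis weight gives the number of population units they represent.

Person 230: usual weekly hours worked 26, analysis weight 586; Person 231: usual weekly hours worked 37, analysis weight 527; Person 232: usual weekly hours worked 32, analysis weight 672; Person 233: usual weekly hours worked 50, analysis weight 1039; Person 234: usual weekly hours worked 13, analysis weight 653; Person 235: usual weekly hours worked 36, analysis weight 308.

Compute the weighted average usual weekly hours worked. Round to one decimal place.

33.8

Weighted sum = 26×586 + 37×527 + 32×672 + 50×1039 + 13×653 + 36×308
  = 127766
Sum of weights = 586 + 527 + 672 + 1039 + 653 + 308 = 3785
Weighted mean = 127766 / 3785 = 33.755878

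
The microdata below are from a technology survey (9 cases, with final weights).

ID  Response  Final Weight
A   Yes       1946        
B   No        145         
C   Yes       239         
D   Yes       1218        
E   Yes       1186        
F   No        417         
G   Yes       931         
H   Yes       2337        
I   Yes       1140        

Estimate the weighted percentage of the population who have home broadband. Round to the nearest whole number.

94

Sum of weights for 'Yes' = 1946 + 239 + 1218 + 1186 + 931 + 2337 + 1140 = 8997
Total weight = 1946 + 145 + 239 + 1218 + 1186 + 417 + 931 + 2337 + 1140 = 9559
Weighted proportion = 8997 / 9559 = 0.94120724 → 94.120724%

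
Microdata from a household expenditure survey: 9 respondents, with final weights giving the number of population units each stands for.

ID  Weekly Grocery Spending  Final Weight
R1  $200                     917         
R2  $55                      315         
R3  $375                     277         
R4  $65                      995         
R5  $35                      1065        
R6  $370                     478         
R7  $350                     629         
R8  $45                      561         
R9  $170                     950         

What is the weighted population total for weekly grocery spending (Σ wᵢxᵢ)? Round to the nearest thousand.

Weighted total = 200×917 + 55×315 + 375×277 + 65×995 + 35×1065 + 370×478 + 350×629 + 45×561 + 170×950
  = 990305

990000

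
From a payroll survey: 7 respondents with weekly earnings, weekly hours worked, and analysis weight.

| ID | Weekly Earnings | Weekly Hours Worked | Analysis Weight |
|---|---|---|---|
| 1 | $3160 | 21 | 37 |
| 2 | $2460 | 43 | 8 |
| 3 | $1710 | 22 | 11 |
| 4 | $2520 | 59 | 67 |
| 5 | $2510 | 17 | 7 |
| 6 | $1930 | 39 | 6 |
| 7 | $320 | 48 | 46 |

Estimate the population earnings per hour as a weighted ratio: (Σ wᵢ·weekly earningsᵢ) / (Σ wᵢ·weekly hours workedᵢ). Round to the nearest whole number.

47

Σ wᵢ·y = 3160×37 + 2460×8 + 1710×11 + 2520×67 + 2510×7 + 1930×6 + 320×46
  = 368120
Σ wᵢ·x = 21×37 + 43×8 + 22×11 + 59×67 + 17×7 + 39×6 + 48×46
  = 7877
Ratio = 368120 / 7877 = 46.733528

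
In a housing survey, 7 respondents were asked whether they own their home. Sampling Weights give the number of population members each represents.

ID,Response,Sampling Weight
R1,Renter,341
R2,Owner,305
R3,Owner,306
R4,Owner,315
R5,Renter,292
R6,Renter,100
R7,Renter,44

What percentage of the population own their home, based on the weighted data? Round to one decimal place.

54.4

Sum of weights for 'Owner' = 305 + 306 + 315 = 926
Total weight = 341 + 305 + 306 + 315 + 292 + 100 + 44 = 1703
Weighted proportion = 926 / 1703 = 0.54374633 → 54.374633%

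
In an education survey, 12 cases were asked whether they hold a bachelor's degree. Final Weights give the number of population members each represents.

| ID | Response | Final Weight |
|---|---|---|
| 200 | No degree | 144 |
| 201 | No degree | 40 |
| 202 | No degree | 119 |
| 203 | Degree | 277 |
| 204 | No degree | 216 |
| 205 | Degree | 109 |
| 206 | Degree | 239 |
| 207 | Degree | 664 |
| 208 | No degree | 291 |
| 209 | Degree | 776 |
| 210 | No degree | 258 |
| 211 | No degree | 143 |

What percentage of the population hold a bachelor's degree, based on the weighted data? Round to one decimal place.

Sum of weights for 'Degree' = 277 + 109 + 239 + 664 + 776 = 2065
Total weight = 144 + 40 + 119 + 277 + 216 + 109 + 239 + 664 + 291 + 776 + 258 + 143 = 3276
Weighted proportion = 2065 / 3276 = 0.63034188 → 63.034188%

63.0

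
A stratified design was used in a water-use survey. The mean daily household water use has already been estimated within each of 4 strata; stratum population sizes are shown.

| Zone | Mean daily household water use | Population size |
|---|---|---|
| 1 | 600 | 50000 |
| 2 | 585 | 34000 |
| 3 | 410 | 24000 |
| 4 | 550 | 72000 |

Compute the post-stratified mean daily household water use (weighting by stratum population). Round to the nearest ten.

550

Σ Nₕ·x̄ₕ = 99330000
Σ Nₕ = 50000 + 34000 + 24000 + 72000 = 180000
Overall mean = 99330000 / 180000 = 551.83333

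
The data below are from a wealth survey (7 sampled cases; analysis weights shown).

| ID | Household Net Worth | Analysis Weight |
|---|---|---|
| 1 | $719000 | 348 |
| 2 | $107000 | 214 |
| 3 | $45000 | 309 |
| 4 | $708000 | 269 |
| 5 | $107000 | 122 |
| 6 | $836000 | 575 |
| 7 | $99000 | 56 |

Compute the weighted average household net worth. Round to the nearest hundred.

Weighted sum = 719000×348 + 107000×214 + 45000×309 + 708000×269 + 107000×122 + 836000×575 + 99000×56
  = 250212000 + 22898000 + 13905000 + 190452000 + 13054000 + 480700000 + 5544000 = 976765000
Sum of weights = 348 + 214 + 309 + 269 + 122 + 575 + 56 = 1893
Weighted mean = 976765000 / 1893 = 515987.85

516000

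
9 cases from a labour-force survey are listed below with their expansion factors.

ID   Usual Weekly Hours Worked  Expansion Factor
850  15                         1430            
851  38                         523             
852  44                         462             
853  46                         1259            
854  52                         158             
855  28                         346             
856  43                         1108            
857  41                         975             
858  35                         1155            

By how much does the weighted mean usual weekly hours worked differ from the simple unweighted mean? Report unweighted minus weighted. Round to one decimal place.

Unweighted sum = 15 + 38 + 44 + 46 + 52 + 28 + 43 + 41 + 35 = 342
Unweighted mean = 342 / 9 = 38
Weighted sum = 15×1430 + 38×523 + 44×462 + 46×1259 + 52×158 + 28×346 + 43×1108 + 41×975 + 35×1155
  = 21450 + 19874 + 20328 + 57914 + 8216 + 9688 + 47644 + 39975 + 40425 = 265514
Sum of weights = 1430 + 523 + 462 + 1259 + 158 + 346 + 1108 + 975 + 1155 = 7416
Weighted mean = 265514 / 7416 = 35.802859
Difference (unweighted minus weighted) = 2.1971413

2.2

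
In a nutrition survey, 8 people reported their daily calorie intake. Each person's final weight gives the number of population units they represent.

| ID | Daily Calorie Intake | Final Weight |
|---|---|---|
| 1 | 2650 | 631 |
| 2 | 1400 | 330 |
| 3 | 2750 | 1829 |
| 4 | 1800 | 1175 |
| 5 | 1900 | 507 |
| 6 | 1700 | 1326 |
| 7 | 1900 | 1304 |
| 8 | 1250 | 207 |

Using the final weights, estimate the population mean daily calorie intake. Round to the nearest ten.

2080

Weighted sum = 15232750
Sum of weights = 631 + 330 + 1829 + 1175 + 507 + 1326 + 1304 + 207 = 7309
Weighted mean = 15232750 / 7309 = 2084.1086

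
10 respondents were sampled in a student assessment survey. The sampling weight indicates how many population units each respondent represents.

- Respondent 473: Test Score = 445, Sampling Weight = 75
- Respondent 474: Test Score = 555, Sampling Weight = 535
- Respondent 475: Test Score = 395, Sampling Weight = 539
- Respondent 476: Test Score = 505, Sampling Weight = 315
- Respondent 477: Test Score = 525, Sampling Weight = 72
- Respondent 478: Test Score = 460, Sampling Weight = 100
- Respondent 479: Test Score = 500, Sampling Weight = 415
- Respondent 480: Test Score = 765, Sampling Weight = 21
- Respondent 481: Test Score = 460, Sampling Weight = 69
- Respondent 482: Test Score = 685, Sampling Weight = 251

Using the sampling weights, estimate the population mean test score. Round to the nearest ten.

Weighted sum = 445×75 + 555×535 + 395×539 + 505×315 + 525×72 + 460×100 + 500×415 + 765×21 + 460×69 + 685×251
  = 1213320
Sum of weights = 75 + 535 + 539 + 315 + 72 + 100 + 415 + 21 + 69 + 251 = 2392
Weighted mean = 1213320 / 2392 = 507.2408

510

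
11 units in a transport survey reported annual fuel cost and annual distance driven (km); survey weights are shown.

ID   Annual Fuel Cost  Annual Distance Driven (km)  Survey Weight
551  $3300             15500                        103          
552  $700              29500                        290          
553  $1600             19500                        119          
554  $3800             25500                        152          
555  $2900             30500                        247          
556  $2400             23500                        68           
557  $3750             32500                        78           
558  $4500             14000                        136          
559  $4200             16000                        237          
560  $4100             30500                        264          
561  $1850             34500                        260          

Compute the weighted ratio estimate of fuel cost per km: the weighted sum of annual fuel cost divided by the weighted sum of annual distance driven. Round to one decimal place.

0.1

Σ wᵢ·y = 5653700
Σ wᵢ·x = 15500×103 + 29500×290 + 19500×119 + 25500×152 + 30500×247 + 23500×68 + 32500×78 + 14000×136 + 16000×237 + 30500×264 + 34500×260
  = 1596500 + 8555000 + 2320500 + 3876000 + 7533500 + 1598000 + 2535000 + 1904000 + 3792000 + 8052000 + 8970000 = 50732500
Ratio = 5653700 / 50732500 = 0.11144138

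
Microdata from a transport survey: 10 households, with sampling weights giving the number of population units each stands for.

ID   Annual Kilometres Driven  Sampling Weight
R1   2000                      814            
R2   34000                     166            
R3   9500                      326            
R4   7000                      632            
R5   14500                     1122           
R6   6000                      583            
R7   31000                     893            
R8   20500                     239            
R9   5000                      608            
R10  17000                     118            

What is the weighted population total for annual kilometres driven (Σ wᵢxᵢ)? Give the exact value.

Weighted total = 2000×814 + 34000×166 + 9500×326 + 7000×632 + 14500×1122 + 6000×583 + 31000×893 + 20500×239 + 5000×608 + 17000×118
  = 72188500

72188500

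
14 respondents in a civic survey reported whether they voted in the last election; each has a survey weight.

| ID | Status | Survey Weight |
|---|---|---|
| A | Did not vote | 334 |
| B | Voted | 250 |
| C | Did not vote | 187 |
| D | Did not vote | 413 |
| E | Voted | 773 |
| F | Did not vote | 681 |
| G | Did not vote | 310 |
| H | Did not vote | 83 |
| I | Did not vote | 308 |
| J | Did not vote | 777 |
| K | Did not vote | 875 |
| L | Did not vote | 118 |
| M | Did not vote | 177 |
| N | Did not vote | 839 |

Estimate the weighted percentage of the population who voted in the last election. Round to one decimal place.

16.7

Sum of weights for 'Voted' = 250 + 773 = 1023
Total weight = 6125
Weighted proportion = 1023 / 6125 = 0.16702041 → 16.702041%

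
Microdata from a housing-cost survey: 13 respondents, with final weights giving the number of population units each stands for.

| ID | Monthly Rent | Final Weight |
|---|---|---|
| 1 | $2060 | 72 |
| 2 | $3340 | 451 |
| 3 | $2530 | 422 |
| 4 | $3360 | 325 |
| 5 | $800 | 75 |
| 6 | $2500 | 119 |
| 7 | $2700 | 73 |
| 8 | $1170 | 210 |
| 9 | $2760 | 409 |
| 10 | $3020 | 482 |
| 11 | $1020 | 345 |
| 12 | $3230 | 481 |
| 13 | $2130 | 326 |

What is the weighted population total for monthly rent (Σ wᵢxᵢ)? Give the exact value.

Weighted total = 9799010

9799010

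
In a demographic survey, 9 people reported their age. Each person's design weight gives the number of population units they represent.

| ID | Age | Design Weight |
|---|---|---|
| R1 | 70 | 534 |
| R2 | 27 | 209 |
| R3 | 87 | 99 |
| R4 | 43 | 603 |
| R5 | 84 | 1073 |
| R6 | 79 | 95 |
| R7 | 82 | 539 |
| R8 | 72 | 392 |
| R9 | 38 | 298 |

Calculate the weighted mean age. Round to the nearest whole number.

Weighted sum = 70×534 + 27×209 + 87×99 + 43×603 + 84×1073 + 79×95 + 82×539 + 72×392 + 38×298
  = 258948
Sum of weights = 534 + 209 + 99 + 603 + 1073 + 95 + 539 + 392 + 298 = 3842
Weighted mean = 258948 / 3842 = 67.399271

67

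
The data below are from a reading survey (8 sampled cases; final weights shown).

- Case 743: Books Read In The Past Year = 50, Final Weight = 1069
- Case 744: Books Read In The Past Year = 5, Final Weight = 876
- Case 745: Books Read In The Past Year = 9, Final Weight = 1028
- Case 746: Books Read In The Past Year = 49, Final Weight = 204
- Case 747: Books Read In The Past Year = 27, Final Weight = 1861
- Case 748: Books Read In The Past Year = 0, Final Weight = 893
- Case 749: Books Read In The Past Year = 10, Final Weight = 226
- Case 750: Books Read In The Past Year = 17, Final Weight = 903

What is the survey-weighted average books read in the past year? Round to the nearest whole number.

Weighted sum = 50×1069 + 5×876 + 9×1028 + 49×204 + 27×1861 + 0×893 + 10×226 + 17×903
  = 53450 + 4380 + 9252 + 9996 + 50247 + 0 + 2260 + 15351 = 144936
Sum of weights = 7060
Weighted mean = 144936 / 7060 = 20.529178

21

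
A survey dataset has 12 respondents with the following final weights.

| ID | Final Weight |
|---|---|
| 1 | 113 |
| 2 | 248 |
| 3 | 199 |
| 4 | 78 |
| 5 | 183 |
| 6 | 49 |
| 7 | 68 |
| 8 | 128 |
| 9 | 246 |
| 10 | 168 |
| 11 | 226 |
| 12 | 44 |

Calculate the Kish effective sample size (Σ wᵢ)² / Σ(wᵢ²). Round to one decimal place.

9.6

Σ wᵢ = 113 + 248 + 199 + 78 + 183 + 49 + 68 + 128 + 246 + 168 + 226 + 44 = 1750
Σ wᵢ² = 318608
n_eff = 1750² / 318608 = 3062500 / 318608 = 9.6121252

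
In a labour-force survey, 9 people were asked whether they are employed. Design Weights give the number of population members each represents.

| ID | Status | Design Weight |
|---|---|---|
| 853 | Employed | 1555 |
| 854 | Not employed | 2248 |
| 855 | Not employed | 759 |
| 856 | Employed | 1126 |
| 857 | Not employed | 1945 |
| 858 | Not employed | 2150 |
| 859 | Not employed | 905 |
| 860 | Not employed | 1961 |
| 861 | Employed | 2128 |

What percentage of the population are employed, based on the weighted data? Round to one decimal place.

Sum of weights for 'Employed' = 1555 + 1126 + 2128 = 4809
Total weight = 1555 + 2248 + 759 + 1126 + 1945 + 2150 + 905 + 1961 + 2128 = 14777
Weighted proportion = 4809 / 14777 = 0.32543818 → 32.543818%

32.5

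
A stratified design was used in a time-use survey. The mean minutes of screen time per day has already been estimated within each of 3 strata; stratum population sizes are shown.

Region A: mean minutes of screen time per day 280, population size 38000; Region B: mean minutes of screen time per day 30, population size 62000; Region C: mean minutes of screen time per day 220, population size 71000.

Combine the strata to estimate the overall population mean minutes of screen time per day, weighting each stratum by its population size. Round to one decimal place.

164.4

Σ Nₕ·x̄ₕ = 280×38000 + 30×62000 + 220×71000
  = 10640000 + 1860000 + 15620000 = 28120000
Σ Nₕ = 38000 + 62000 + 71000 = 171000
Overall mean = 28120000 / 171000 = 164.44444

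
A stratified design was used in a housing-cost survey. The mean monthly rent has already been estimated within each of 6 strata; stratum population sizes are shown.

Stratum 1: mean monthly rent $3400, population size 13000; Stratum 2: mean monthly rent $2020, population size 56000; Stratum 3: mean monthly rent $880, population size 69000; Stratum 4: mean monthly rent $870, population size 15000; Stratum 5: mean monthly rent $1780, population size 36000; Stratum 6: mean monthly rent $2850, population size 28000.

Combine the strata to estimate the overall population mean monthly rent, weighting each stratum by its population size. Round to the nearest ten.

Σ Nₕ·x̄ₕ = 3400×13000 + 2020×56000 + 880×69000 + 870×15000 + 1780×36000 + 2850×28000
  = 44200000 + 113120000 + 60720000 + 13050000 + 64080000 + 79800000 = 374970000
Σ Nₕ = 13000 + 56000 + 69000 + 15000 + 36000 + 28000 = 217000
Overall mean = 374970000 / 217000 = 1727.9724

1730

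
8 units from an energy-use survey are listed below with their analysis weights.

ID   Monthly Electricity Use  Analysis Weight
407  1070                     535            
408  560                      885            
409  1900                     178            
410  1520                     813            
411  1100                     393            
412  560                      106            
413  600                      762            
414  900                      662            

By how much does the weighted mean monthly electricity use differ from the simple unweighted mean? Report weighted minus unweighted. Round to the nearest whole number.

Unweighted sum = 1070 + 560 + 1900 + 1520 + 1100 + 560 + 600 + 900 = 8210
Unweighted mean = 8210 / 8 = 1026.25
Weighted sum = 1070×535 + 560×885 + 1900×178 + 1520×813 + 1100×393 + 560×106 + 600×762 + 900×662
  = 572450 + 495600 + 338200 + 1235760 + 432300 + 59360 + 457200 + 595800 = 4186670
Sum of weights = 535 + 885 + 178 + 813 + 393 + 106 + 762 + 662 = 4334
Weighted mean = 4186670 / 4334 = 966.006
Difference (weighted minus unweighted) = -60.244001

-60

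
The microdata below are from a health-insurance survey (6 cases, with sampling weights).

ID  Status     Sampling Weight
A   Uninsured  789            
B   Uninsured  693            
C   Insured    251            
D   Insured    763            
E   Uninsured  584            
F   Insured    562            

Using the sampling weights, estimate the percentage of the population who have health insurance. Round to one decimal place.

43.3

Sum of weights for 'Insured' = 251 + 763 + 562 = 1576
Total weight = 3642
Weighted proportion = 1576 / 3642 = 0.43272927 → 43.272927%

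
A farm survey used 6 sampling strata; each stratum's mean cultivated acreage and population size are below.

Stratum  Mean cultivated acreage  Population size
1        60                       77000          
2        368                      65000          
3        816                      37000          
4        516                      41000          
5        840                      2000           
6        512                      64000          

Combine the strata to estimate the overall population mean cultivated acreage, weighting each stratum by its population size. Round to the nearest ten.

400

Σ Nₕ·x̄ₕ = 114336000
Σ Nₕ = 286000
Overall mean = 114336000 / 286000 = 399.77622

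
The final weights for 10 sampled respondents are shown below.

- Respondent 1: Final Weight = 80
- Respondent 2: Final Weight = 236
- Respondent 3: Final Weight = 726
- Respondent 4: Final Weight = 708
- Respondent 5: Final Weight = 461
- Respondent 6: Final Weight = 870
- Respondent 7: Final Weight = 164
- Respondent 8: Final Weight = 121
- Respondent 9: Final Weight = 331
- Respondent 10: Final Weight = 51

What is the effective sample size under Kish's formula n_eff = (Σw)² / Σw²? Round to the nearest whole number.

Σ wᵢ = 80 + 236 + 726 + 708 + 461 + 870 + 164 + 121 + 331 + 51 = 3748
Σ wᵢ² = 6400 + 55696 + 527076 + 501264 + 212521 + 756900 + 26896 + 14641 + 109561 + 2601 = 2213556
n_eff = 3748² / 2213556 = 14047504 / 2213556 = 6.3461254

6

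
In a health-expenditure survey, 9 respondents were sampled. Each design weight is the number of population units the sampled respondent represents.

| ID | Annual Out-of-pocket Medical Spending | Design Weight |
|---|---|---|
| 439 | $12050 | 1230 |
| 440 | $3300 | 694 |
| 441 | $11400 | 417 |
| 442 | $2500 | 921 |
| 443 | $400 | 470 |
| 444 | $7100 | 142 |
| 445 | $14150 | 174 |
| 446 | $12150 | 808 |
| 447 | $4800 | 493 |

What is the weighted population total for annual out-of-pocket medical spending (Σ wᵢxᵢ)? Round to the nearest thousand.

40010000

Weighted total = 12050×1230 + 3300×694 + 11400×417 + 2500×921 + 400×470 + 7100×142 + 14150×174 + 12150×808 + 4800×493
  = 40009900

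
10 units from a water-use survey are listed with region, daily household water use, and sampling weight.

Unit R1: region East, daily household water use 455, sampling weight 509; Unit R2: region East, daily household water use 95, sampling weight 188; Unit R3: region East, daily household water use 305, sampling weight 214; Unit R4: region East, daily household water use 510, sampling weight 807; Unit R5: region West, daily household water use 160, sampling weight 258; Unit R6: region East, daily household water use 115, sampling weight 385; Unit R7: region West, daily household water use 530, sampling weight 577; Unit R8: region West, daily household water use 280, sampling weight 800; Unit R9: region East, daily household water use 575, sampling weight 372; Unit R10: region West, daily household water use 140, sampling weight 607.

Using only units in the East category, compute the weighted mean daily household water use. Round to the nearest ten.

East rows: R1, R2, R3, R4, R6, R9
Weighted sum = 455×509 + 95×188 + 305×214 + 510×807 + 115×385 + 575×372
  = 231595 + 17860 + 65270 + 411570 + 44275 + 213900 = 984470
Sum of weights = 509 + 188 + 214 + 807 + 385 + 372 = 2475
Weighted mean = 984470 / 2475 = 397.76566

400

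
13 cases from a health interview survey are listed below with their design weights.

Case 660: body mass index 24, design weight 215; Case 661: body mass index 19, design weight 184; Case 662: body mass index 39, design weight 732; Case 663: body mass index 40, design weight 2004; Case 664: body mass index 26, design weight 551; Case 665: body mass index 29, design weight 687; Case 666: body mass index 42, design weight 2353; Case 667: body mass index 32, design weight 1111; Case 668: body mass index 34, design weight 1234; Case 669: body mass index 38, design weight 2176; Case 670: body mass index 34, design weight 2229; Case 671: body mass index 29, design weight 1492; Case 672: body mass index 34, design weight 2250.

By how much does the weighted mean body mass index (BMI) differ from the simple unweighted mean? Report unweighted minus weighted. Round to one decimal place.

-2.9

Unweighted sum = 420
Unweighted mean = 420 / 13 = 32.307692
Weighted sum = 606189
Sum of weights = 17218
Weighted mean = 606189 / 17218 = 35.206702
Difference (unweighted minus weighted) = -2.89901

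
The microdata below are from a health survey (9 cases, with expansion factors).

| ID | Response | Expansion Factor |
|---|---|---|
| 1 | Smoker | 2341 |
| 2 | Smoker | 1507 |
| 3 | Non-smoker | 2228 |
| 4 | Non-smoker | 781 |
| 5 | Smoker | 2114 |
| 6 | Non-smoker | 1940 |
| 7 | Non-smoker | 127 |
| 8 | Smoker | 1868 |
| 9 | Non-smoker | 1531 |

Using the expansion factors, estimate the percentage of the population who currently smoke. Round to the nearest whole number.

54

Sum of weights for 'Smoker' = 2341 + 1507 + 2114 + 1868 = 7830
Total weight = 2341 + 1507 + 2228 + 781 + 2114 + 1940 + 127 + 1868 + 1531 = 14437
Weighted proportion = 7830 / 14437 = 0.54235645 → 54.235645%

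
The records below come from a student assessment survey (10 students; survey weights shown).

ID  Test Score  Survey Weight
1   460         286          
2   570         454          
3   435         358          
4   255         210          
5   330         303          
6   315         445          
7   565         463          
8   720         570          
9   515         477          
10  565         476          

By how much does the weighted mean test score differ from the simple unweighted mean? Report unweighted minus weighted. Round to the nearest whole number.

Unweighted sum = 460 + 570 + 435 + 255 + 330 + 315 + 565 + 720 + 515 + 565 = 4730
Unweighted mean = 4730 / 10 = 473
Weighted sum = 460×286 + 570×454 + 435×358 + 255×210 + 330×303 + 315×445 + 565×463 + 720×570 + 515×477 + 565×476
  = 131560 + 258780 + 155730 + 53550 + 99990 + 140175 + 261595 + 410400 + 245655 + 268940 = 2026375
Sum of weights = 286 + 454 + 358 + 210 + 303 + 445 + 463 + 570 + 477 + 476 = 4042
Weighted mean = 2026375 / 4042 = 501.32979
Difference (unweighted minus weighted) = -28.329787

-28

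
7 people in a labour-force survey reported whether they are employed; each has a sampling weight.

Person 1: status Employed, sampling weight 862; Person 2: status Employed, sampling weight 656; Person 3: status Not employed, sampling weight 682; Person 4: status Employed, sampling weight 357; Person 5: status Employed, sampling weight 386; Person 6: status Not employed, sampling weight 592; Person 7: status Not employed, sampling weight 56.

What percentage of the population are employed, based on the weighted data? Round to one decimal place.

63.0

Sum of weights for 'Employed' = 862 + 656 + 357 + 386 = 2261
Total weight = 3591
Weighted proportion = 2261 / 3591 = 0.62962963 → 62.962963%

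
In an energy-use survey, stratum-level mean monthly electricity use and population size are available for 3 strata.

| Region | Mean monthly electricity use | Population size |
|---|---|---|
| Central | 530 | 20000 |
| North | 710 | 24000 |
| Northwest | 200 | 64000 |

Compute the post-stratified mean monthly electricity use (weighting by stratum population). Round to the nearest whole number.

Σ Nₕ·x̄ₕ = 530×20000 + 710×24000 + 200×64000
  = 10600000 + 17040000 + 12800000 = 40440000
Σ Nₕ = 20000 + 24000 + 64000 = 108000
Overall mean = 40440000 / 108000 = 374.44444

374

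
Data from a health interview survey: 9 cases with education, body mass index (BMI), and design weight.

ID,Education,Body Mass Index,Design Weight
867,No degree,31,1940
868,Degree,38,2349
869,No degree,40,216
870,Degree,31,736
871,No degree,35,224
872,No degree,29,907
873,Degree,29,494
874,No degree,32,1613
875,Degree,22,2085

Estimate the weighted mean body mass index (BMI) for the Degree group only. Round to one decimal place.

Degree rows: 868, 870, 873, 875
Weighted sum = 38×2349 + 31×736 + 29×494 + 22×2085
  = 89262 + 22816 + 14326 + 45870 = 172274
Sum of weights = 5664
Weighted mean = 172274 / 5664 = 30.415607

30.4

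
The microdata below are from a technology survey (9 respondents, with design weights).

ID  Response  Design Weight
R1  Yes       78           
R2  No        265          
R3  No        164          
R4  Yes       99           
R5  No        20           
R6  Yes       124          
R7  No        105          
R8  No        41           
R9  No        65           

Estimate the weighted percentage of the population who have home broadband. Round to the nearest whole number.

31

Sum of weights for 'Yes' = 78 + 99 + 124 = 301
Total weight = 78 + 265 + 164 + 99 + 20 + 124 + 105 + 41 + 65 = 961
Weighted proportion = 301 / 961 = 0.3132154 → 31.32154%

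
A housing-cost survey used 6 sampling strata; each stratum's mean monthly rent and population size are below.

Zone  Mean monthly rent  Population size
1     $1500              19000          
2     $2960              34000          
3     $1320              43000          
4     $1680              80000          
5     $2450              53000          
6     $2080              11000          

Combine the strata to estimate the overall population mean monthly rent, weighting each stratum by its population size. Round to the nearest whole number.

1971

Σ Nₕ·x̄ₕ = 473030000
Σ Nₕ = 19000 + 34000 + 43000 + 80000 + 53000 + 11000 = 240000
Overall mean = 473030000 / 240000 = 1970.9583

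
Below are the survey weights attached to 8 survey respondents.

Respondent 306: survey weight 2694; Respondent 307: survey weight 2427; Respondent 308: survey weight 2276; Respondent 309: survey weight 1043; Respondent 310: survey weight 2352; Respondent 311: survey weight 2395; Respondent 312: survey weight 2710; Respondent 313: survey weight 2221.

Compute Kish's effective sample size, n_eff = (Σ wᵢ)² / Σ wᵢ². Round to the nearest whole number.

Σ wᵢ = 2694 + 2427 + 2276 + 1043 + 2352 + 2395 + 2710 + 2221 = 18118
Σ wᵢ² = 7257636 + 5890329 + 5180176 + 1087849 + 5531904 + 5736025 + 7344100 + 4932841 = 42960860
n_eff = 18118² / 42960860 = 328261924 / 42960860 = 7.6409533

8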